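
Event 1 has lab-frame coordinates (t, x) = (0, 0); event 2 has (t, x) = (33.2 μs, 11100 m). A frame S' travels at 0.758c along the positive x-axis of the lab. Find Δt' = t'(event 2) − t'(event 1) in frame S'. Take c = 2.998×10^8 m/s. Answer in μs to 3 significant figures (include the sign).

Δt' ≈ 7.87 μs

γ = 1/√(1 − 0.758²) = 1.5331
Δt' = γ(Δt − vΔx/c²) = 1.5331 × (33.2 μs − 0.758×11100 m / (2.998×10^8 m/s))
= 1.5331 × (5.1353 μs) = 7.87 μs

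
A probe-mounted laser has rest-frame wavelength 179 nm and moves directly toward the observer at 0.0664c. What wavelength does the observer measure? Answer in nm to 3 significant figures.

λ_obs ≈ 167 nm

Relativistic Doppler: λ_obs = λ_src √((1−β)/(1+β))
= 179 × √(0.93360/1.0664) = 179 × 0.93566 = 167 nm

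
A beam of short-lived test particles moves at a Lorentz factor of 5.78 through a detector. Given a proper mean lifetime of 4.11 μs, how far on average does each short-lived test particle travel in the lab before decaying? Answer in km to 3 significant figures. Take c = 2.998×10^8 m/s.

β = √(1 − 1/γ²) = √(1 − 1/5.78²) = 0.98492
Dilated lifetime: Δt = γτ₀ = 5.78 × 4.11 μs = 23.756 μs
d = vΔt = 0.98492c × 23.756 μs = 2.9528×10^8 m/s × 2.3756×10^-5 s = 7.01 km

d ≈ 7.01 km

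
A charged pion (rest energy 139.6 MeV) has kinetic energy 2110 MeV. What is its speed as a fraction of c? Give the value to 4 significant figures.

β ≈ 0.9981

γ = 1 + K/(m₀c²) = 1 + 2110/139.6 = 16.1146
β = √(1 − 1/γ²) = 0.9981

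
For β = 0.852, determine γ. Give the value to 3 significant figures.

γ = 1/√(1 − β²) = 1/√(1 − 0.852²) = 1/√(0.27410) = 1.91

γ ≈ 1.91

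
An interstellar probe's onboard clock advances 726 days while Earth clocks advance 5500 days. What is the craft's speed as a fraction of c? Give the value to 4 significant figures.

γ = Δt/τ₀ = 5500/726 = 7.57576
β = √(1 − 1/γ²) = √(1 − 1/7.57576²) = 0.9912

β ≈ 0.9912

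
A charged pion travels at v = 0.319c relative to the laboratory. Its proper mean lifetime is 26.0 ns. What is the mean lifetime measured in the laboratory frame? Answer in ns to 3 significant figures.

Δt ≈ 27.4 ns

γ = 1/√(1 − 0.319²) = 1.0551
Time dilation: Δt = γτ₀ = 1.0551 × 26.0 ns = 27.4 ns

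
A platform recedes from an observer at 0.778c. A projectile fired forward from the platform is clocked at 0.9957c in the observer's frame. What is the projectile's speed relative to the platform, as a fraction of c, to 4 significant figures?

u' ≈ 0.9661c

Inverse velocity addition: u' = (u − v)/(1 − uv/c²)
= (0.9957 − 0.778)/(1 − 0.9957×0.778) = 0.2177/0.225345 = 0.9661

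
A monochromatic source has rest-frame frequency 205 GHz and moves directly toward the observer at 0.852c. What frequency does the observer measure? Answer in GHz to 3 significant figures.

Relativistic Doppler: f_obs = f_src √((1+β)/(1−β))
= 205 × √(1.8520/0.14800) = 205 × 3.5374 = 725 GHz

f_obs ≈ 725 GHz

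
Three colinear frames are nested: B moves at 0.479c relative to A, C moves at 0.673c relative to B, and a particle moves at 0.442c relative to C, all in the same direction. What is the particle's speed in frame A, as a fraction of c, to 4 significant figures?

Compose boost 2: (0.673 + 0.479)/(1 + 0.673×0.479) = 1.152/1.32237 = 0.871165
Compose boost 3: (0.442 + 0.871165)/(1 + 0.442×0.871165) = 1.31317/1.38505 = 0.9481

u ≈ 0.9481c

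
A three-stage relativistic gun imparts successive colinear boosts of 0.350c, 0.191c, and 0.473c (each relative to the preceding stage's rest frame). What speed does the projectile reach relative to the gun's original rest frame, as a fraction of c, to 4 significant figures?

u ≈ 0.7905c

Compose boost 2: (0.191 + 0.350)/(1 + 0.191×0.350) = 0.5410/1.06685 = 0.507100
Compose boost 3: (0.473 + 0.507100)/(1 + 0.473×0.507100) = 0.980100/1.23986 = 0.7905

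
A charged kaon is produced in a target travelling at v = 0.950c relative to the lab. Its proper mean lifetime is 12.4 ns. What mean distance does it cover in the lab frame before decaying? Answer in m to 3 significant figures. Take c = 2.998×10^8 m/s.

γ = 1/√(1 − 0.950²) = 3.2026
Dilated lifetime: Δt = γτ₀ = 3.2026 × 12.4 ns = 39.712 ns
d = vΔt = 0.950c × 39.712 ns = 2.8481×10^8 m/s × 3.9712×10^-8 s = 11.3 m

d ≈ 11.3 m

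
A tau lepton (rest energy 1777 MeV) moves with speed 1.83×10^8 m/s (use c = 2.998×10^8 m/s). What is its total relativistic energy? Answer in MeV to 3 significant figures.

E ≈ 2240 MeV

β = v/c = 1.83×10^8 / 2.998×10^8 = 0.61041
γ = 1/√(1 − 0.61041²) = 1.2625
E = γm₀c² = 1.2625 × 1777 MeV = 2240 MeV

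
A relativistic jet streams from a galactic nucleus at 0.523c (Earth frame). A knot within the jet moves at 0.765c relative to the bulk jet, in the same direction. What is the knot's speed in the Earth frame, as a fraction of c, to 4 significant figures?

Relativistic velocity addition: u = (u' + v)/(1 + u'v/c²)
= (0.765 + 0.523)/(1 + 0.765×0.523) = 1.288/1.40010 = 0.9199

u ≈ 0.9199c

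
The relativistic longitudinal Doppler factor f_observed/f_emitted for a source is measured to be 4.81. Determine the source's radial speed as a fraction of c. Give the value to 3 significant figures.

β ≈ 0.917

f_obs/f_src = √((1+β)/(1−β)) = 4.81  ⇒  (1+β)/(1−β) = 23.136
β = |1 − D²|/(1 + D²) = |1 − 23.136|/(1 + 23.136) = 0.917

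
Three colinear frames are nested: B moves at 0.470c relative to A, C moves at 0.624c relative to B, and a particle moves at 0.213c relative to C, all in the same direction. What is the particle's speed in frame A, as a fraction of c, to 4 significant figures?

Compose boost 2: (0.624 + 0.470)/(1 + 0.624×0.470) = 1.094/1.29328 = 0.845911
Compose boost 3: (0.213 + 0.845911)/(1 + 0.213×0.845911) = 1.05891/1.18018 = 0.8972

u ≈ 0.8972c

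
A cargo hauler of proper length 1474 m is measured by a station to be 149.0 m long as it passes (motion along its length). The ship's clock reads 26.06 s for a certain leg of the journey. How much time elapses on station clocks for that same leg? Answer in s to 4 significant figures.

Δt ≈ 257.8 s

Length contraction ⇒ γ = L₀/L = 1474/149.0 = 9.89262
Time dilation: Δt = γτ₀ = 9.89262 × 26.06 s = 257.8 s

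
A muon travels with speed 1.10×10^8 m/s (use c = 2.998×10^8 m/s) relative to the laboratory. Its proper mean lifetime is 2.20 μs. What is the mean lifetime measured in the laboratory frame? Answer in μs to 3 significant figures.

β = v/c = 1.10×10^8 / 2.998×10^8 = 0.36691
γ = 1/√(1 − 0.36691²) = 1.0750
Time dilation: Δt = γτ₀ = 1.0750 × 2.20 μs = 2.36 μs

Δt ≈ 2.36 μs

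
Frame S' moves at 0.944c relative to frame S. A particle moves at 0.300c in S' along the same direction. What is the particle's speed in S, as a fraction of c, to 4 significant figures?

Relativistic velocity addition: u = (u' + v)/(1 + u'v/c²)
= (0.300 + 0.944)/(1 + 0.300×0.944) = 1.244/1.28320 = 0.9695

u ≈ 0.9695c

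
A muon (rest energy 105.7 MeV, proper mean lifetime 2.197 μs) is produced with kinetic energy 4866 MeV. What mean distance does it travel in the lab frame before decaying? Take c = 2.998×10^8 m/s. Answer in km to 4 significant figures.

γ = 1 + K/(m₀c²) = 1 + 4866/105.7 = 47.0360
β = √(1 − 1/γ²) = 0.999774
Dilated lifetime: γτ₀ = 47.0360 × 2.197 μs = 103.338 μs
d = βc·γτ₀ = 0.999774 × (2.998×10^8 m/s) × 0.000103338 s = 30.97 km

d ≈ 30.97 km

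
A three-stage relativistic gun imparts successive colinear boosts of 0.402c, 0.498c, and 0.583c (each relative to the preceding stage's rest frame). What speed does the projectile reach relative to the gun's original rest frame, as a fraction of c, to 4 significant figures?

u ≈ 0.9274c

Compose boost 2: (0.498 + 0.402)/(1 + 0.498×0.402) = 0.9000/1.20020 = 0.749878
Compose boost 3: (0.583 + 0.749878)/(1 + 0.583×0.749878) = 1.33288/1.43718 = 0.9274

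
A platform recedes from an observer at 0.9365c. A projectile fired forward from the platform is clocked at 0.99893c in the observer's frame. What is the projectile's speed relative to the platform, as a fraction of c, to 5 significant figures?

u' ≈ 0.96788c

Inverse velocity addition: u' = (u − v)/(1 − uv/c²)
= (0.99893 − 0.9365)/(1 − 0.99893×0.9365) = 0.062430/0.06450206 = 0.96788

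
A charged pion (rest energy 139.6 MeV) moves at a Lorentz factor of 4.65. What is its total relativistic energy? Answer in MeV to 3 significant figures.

γ = 4.65 (given)
E = γm₀c² = 4.65 × 139.6 MeV = 649 MeV

E ≈ 649 MeV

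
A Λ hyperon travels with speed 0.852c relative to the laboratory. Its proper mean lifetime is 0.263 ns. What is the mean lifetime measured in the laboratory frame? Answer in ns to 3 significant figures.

γ = 1/√(1 − 0.852²) = 1.9101
Time dilation: Δt = γτ₀ = 1.9101 × 0.263 ns = 0.502 ns

Δt ≈ 0.502 ns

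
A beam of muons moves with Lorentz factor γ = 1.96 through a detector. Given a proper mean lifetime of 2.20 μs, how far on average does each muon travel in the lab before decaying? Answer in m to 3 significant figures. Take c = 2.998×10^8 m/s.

d ≈ 1110 m

β = √(1 − 1/γ²) = √(1 − 1/1.96²) = 0.86005
Dilated lifetime: Δt = γτ₀ = 1.96 × 2.20 μs = 4.3120 μs
d = vΔt = 0.86005c × 4.3120 μs = 2.5784×10^8 m/s × 4.3120×10^-6 s = 1110 m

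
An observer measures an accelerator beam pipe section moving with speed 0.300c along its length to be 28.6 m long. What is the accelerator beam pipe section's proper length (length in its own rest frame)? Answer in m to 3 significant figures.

γ = 1/√(1 − 0.300²) = 1.0483
L₀ = γL = 1.0483 × 28.6 = 30.0 m

L₀ ≈ 30.0 m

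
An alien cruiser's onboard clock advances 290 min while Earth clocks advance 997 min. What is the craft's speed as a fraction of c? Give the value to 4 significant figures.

γ = Δt/τ₀ = 997/290 = 3.43793
β = √(1 − 1/γ²) = √(1 − 1/3.43793²) = 0.9568

β ≈ 0.9568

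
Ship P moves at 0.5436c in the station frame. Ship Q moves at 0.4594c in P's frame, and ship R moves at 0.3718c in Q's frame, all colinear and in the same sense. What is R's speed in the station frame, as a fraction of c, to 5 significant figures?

Compose boost 2: (0.4594 + 0.5436)/(1 + 0.4594×0.5436) = 1.0030/1.249730 = 0.8025735
Compose boost 3: (0.3718 + 0.8025735)/(1 + 0.3718×0.8025735) = 1.174373/1.298397 = 0.90448

u ≈ 0.90448c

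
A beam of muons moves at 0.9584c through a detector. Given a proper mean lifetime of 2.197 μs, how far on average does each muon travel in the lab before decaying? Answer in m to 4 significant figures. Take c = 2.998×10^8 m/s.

d ≈ 2212 m

γ = 1/√(1 − 0.9584²) = 3.50350
Dilated lifetime: Δt = γτ₀ = 3.50350 × 2.197 μs = 7.69720 μs
d = vΔt = 0.9584c × 7.69720 μs = 2.87328×10^8 m/s × 7.69720×10^-6 s = 2212 m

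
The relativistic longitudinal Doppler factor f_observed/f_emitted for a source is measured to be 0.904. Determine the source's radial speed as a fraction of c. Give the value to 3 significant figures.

f_obs/f_src = √((1−β)/(1+β)) = 0.904  ⇒  (1−β)/(1+β) = 0.81722
β = |1 − D²|/(1 + D²) = |1 − 0.81722|/(1 + 0.81722) = 0.101

β ≈ 0.101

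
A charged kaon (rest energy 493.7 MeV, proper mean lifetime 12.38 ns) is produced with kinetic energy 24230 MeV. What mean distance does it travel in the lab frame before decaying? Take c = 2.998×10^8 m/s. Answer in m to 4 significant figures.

d ≈ 185.8 m

γ = 1 + K/(m₀c²) = 1 + 24230/493.7 = 50.0784
β = √(1 − 1/γ²) = 0.999801
Dilated lifetime: γτ₀ = 50.0784 × 12.38 ns = 619.970 ns
d = βc·γτ₀ = 0.999801 × (2.998×10^8 m/s) × 6.19970×10^-7 s = 185.8 m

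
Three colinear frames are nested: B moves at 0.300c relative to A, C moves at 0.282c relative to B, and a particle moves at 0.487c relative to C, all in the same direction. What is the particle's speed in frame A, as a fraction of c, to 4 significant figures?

Compose boost 2: (0.282 + 0.300)/(1 + 0.282×0.300) = 0.5820/1.08460 = 0.536603
Compose boost 3: (0.487 + 0.536603)/(1 + 0.487×0.536603) = 1.02360/1.26133 = 0.8115

u ≈ 0.8115c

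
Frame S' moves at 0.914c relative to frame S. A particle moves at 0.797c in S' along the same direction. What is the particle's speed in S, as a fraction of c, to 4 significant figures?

Relativistic velocity addition: u = (u' + v)/(1 + u'v/c²)
= (0.797 + 0.914)/(1 + 0.797×0.914) = 1.711/1.72846 = 0.9899

u ≈ 0.9899c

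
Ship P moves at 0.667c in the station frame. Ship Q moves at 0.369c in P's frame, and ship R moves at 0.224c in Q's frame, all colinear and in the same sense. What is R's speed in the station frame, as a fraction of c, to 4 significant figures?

Compose boost 2: (0.369 + 0.667)/(1 + 0.369×0.667) = 1.036/1.24612 = 0.831379
Compose boost 3: (0.224 + 0.831379)/(1 + 0.224×0.831379) = 1.05538/1.18623 = 0.8897

u ≈ 0.8897c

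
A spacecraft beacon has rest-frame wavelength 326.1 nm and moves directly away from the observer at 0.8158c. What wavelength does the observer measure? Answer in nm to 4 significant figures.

λ_obs ≈ 1024 nm

Relativistic Doppler: λ_obs = λ_src √((1+β)/(1−β))
= 326.1 × √(1.81580/0.184200) = 326.1 × 3.13971 = 1024 nm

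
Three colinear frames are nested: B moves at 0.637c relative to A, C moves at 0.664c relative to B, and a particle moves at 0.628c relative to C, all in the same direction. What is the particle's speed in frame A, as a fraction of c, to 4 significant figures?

Compose boost 2: (0.664 + 0.637)/(1 + 0.664×0.637) = 1.301/1.42297 = 0.914286
Compose boost 3: (0.628 + 0.914286)/(1 + 0.628×0.914286) = 1.54229/1.57417 = 0.9797

u ≈ 0.9797c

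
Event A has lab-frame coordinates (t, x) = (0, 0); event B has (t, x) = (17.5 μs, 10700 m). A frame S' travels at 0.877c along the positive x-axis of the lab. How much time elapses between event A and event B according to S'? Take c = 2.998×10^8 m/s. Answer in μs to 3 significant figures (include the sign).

Δt' ≈ -28.7 μs

γ = 1/√(1 − 0.877²) = 2.0812
Δt' = γ(Δt − vΔx/c²) = 2.0812 × (17.5 μs − 0.877×10700 m / (2.998×10^8 m/s))
= 2.0812 × (-13.801 μs) = -28.7 μs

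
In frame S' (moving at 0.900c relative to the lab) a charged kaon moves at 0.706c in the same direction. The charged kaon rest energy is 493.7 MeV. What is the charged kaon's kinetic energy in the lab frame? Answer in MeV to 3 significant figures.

K ≈ 2120 MeV

u_lab = (0.706 + 0.900)/(1 + 0.706×0.900) = 0.982023
γ = 1/√(1 − 0.982023²) = 5.2977
K = (γ − 1)m₀c² = (5.2977 − 1) × 493.7 = 4.2977 × 493.7 = 2120 MeV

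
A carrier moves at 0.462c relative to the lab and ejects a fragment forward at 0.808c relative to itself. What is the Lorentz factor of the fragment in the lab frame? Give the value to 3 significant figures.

u_lab = (0.808 + 0.462)/(1 + 0.808×0.462) = 1.270/1.37330 = 0.924782
γ = 1/√(1 − 0.924782²) = 2.63

γ ≈ 2.63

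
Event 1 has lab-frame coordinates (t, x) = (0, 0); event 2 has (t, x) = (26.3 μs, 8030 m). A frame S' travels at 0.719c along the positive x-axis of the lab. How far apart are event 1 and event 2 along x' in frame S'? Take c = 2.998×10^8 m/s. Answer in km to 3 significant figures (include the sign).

γ = 1/√(1 − 0.719²) = 1.4388
Δx' = γ(Δx − vΔt) = 1.4388 × (8030 m − 0.719×(2.998×10^8 m/s)×26.3×10^-6 s)
= 1.4388 × (2360.9 m) = 3.40 km

Δx' ≈ 3.40 km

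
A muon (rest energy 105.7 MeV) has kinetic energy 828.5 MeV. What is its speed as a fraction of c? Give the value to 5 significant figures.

β ≈ 0.99358

γ = 1 + K/(m₀c²) = 1 + 828.5/105.7 = 8.838221
β = √(1 − 1/γ²) = 0.99358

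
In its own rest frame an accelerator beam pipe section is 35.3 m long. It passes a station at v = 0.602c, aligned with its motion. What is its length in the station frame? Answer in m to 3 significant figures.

L ≈ 28.2 m

γ = 1/√(1 − 0.602²) = 1.2524
Length contraction: L = L₀/γ = 35.3/1.2524 = 28.2 m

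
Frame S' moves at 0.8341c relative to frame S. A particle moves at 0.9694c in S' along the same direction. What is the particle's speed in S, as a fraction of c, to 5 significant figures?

u ≈ 0.99719c

Relativistic velocity addition: u = (u' + v)/(1 + u'v/c²)
= (0.9694 + 0.8341)/(1 + 0.9694×0.8341) = 1.8035/1.808577 = 0.99719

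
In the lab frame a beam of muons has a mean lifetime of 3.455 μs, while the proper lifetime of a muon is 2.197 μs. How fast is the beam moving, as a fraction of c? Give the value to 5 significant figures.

γ = Δt/τ₀ = 3.455/2.197 = 1.572599
β = √(1 − 1/γ²) = √(1 − 1/1.572599²) = 0.77178

β ≈ 0.77178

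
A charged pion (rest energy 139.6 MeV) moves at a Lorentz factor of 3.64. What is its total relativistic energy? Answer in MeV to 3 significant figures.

E ≈ 508 MeV

γ = 3.64 (given)
E = γm₀c² = 3.64 × 139.6 MeV = 508 MeV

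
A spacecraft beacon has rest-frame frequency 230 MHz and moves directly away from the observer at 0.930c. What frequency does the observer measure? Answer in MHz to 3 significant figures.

f_obs ≈ 43.8 MHz

Relativistic Doppler: f_obs = f_src √((1−β)/(1+β))
= 230 × √(0.070000/1.9300) = 230 × 0.19045 = 43.8 MHz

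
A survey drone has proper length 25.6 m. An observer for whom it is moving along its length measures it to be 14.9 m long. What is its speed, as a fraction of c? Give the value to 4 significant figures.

γ = L₀/L = 25.6/14.9 = 1.71812
β = √(1 − 1/γ²) = 0.8132

β ≈ 0.8132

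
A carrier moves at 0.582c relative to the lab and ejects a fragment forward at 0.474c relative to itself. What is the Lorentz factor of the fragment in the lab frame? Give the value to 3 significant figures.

γ ≈ 1.78

u_lab = (0.474 + 0.582)/(1 + 0.474×0.582) = 1.056/1.27587 = 0.827672
γ = 1/√(1 − 0.827672²) = 1.78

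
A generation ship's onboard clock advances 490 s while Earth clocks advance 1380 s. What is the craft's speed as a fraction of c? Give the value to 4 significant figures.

β ≈ 0.9348

γ = Δt/τ₀ = 1380/490 = 2.81633
β = √(1 − 1/γ²) = √(1 − 1/2.81633²) = 0.9348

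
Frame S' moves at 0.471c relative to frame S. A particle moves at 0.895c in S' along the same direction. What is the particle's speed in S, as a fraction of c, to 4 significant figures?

Relativistic velocity addition: u = (u' + v)/(1 + u'v/c²)
= (0.895 + 0.471)/(1 + 0.895×0.471) = 1.366/1.42155 = 0.9609

u ≈ 0.9609c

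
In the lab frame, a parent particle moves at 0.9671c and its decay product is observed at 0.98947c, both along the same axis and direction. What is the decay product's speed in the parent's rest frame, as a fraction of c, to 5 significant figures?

Inverse velocity addition: u' = (u − v)/(1 − uv/c²)
= (0.98947 − 0.9671)/(1 − 0.98947×0.9671) = 0.022370/0.04308356 = 0.51922

u' ≈ 0.51922c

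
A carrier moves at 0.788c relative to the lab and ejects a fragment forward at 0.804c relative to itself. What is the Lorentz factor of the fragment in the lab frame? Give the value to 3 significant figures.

γ ≈ 4.46

u_lab = (0.804 + 0.788)/(1 + 0.804×0.788) = 1.592/1.63355 = 0.974563
γ = 1/√(1 − 0.974563²) = 4.46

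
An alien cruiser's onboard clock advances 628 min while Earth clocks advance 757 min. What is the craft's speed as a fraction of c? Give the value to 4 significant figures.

γ = Δt/τ₀ = 757/628 = 1.20541
β = √(1 − 1/γ²) = √(1 − 1/1.20541²) = 0.5584

β ≈ 0.5584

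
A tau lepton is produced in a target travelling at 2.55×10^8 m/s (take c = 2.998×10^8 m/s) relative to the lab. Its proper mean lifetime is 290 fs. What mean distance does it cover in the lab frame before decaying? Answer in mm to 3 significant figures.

d ≈ 0.141 mm

β = v/c = 2.55×10^8 / 2.998×10^8 = 0.85057
γ = 1/√(1 − 0.85057²) = 1.9016
Dilated lifetime: Δt = γτ₀ = 1.9016 × 290 fs = 551.47 fs
d = vΔt = 0.85057c × 551.47 fs = 2.5500×10^8 m/s × 5.5147×10^-13 s = 0.141 mm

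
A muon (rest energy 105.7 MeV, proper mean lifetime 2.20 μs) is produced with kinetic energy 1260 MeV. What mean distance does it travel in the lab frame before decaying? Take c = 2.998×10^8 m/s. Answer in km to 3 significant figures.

γ = 1 + K/(m₀c²) = 1 + 1260/105.7 = 12.921
β = √(1 − 1/γ²) = 0.99700
Dilated lifetime: γτ₀ = 12.921 × 2.20 μs = 28.425 μs
d = βc·γτ₀ = 0.99700 × (2.998×10^8 m/s) × 2.8425×10^-5 s = 8.50 km

d ≈ 8.50 km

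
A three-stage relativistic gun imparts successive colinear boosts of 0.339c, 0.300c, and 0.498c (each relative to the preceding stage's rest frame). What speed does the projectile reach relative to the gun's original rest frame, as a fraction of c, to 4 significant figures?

Compose boost 2: (0.300 + 0.339)/(1 + 0.300×0.339) = 0.6390/1.10170 = 0.580013
Compose boost 3: (0.498 + 0.580013)/(1 + 0.498×0.580013) = 1.07801/1.28885 = 0.8364

u ≈ 0.8364c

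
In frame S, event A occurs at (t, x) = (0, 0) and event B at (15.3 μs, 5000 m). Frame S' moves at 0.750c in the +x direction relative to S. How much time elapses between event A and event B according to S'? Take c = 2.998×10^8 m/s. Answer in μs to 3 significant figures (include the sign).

γ = 1/√(1 − 0.750²) = 1.5119
Δt' = γ(Δt − vΔx/c²) = 1.5119 × (15.3 μs − 0.750×5000 m / (2.998×10^8 m/s))
= 1.5119 × (2.7917 μs) = 4.22 μs

Δt' ≈ 4.22 μs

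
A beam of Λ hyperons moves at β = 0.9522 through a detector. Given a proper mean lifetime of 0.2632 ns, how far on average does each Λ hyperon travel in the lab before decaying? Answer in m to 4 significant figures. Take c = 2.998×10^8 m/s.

γ = 1/√(1 − 0.9522²) = 3.27359
Dilated lifetime: Δt = γτ₀ = 3.27359 × 0.2632 ns = 0.861608 ns
d = vΔt = 0.9522c × 0.861608 ns = 2.85470×10^8 m/s × 8.61608×10^-10 s = 0.2460 m

d ≈ 0.2460 m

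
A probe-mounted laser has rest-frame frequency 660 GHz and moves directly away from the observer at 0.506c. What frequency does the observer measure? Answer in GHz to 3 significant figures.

Relativistic Doppler: f_obs = f_src √((1−β)/(1+β))
= 660 × √(0.49400/1.5060) = 660 × 0.57273 = 378 GHz

f_obs ≈ 378 GHz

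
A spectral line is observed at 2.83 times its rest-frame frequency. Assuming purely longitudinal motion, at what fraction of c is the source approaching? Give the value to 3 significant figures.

f_obs/f_src = √((1+β)/(1−β)) = 2.83  ⇒  (1+β)/(1−β) = 8.0089
β = |1 − D²|/(1 + D²) = |1 − 8.0089|/(1 + 8.0089) = 0.778

β ≈ 0.778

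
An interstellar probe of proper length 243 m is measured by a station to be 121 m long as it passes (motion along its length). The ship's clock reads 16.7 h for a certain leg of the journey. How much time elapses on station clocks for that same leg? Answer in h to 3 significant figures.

Length contraction ⇒ γ = L₀/L = 243/121 = 2.0083
Time dilation: Δt = γτ₀ = 2.0083 × 16.7 h = 33.5 h

Δt ≈ 33.5 h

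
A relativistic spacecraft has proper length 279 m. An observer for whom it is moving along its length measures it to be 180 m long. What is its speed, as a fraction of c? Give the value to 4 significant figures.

β ≈ 0.7640

γ = L₀/L = 279/180 = 1.55000
β = √(1 − 1/γ²) = 0.7640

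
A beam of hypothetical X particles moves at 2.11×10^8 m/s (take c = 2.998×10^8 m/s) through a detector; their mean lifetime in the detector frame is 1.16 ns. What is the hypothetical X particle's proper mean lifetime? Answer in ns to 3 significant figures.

τ₀ ≈ 0.824 ns

β = v/c = 2.11×10^8 / 2.998×10^8 = 0.70380
γ = 1/√(1 − 0.70380²) = 1.4077
Proper time: τ₀ = Δt/γ = 1.16/1.4077 = 0.824 ns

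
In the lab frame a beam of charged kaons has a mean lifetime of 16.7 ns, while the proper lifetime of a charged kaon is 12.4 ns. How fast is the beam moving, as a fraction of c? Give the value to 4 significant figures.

γ = Δt/τ₀ = 16.7/12.4 = 1.34677
β = √(1 − 1/γ²) = √(1 − 1/1.34677²) = 0.6698

β ≈ 0.6698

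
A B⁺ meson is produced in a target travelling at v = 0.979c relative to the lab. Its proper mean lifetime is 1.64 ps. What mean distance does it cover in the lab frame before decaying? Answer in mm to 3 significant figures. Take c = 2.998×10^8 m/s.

d ≈ 2.36 mm

γ = 1/√(1 − 0.979²) = 4.9053
Dilated lifetime: Δt = γτ₀ = 4.9053 × 1.64 ps = 8.0447 ps
d = vΔt = 0.979c × 8.0447 ps = 2.9350×10^8 m/s × 8.0447×10^-12 s = 2.36 mm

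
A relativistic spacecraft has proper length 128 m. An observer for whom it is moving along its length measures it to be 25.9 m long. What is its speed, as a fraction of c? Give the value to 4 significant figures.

β ≈ 0.9793

γ = L₀/L = 128/25.9 = 4.94208
β = √(1 − 1/γ²) = 0.9793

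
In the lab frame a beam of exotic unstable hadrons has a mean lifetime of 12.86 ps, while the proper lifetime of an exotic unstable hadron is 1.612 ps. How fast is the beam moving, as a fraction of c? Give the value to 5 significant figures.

γ = Δt/τ₀ = 12.86/1.612 = 7.977667
β = √(1 − 1/γ²) = √(1 − 1/7.977667²) = 0.99211

β ≈ 0.99211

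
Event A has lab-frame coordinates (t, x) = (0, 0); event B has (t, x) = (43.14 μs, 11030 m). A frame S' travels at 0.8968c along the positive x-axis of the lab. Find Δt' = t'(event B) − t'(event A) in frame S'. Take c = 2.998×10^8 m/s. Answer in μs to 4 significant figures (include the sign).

Δt' ≈ 22.93 μs

γ = 1/√(1 − 0.8968²) = 2.26021
Δt' = γ(Δt − vΔx/c²) = 2.26021 × (43.14 μs − 0.8968×11030 m / (2.998×10^8 m/s))
= 2.26021 × (10.1457 μs) = 22.93 μs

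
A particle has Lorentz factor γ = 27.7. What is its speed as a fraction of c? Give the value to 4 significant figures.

β = √(1 − 1/γ²) = √(1 − 1/27.7²) = √(0.998697) = 0.9993

β ≈ 0.9993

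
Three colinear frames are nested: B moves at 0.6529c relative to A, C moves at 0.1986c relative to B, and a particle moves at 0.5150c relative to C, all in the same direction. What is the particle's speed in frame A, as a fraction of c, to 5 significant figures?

u ≈ 0.91397c

Compose boost 2: (0.1986 + 0.6529)/(1 + 0.1986×0.6529) = 0.85150/1.129666 = 0.7537627
Compose boost 3: (0.5150 + 0.7537627)/(1 + 0.5150×0.7537627) = 1.268763/1.388188 = 0.91397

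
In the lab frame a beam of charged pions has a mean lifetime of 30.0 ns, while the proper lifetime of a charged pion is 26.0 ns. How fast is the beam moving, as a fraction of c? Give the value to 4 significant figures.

β ≈ 0.4989

γ = Δt/τ₀ = 30.0/26.0 = 1.15385
β = √(1 − 1/γ²) = √(1 − 1/1.15385²) = 0.4989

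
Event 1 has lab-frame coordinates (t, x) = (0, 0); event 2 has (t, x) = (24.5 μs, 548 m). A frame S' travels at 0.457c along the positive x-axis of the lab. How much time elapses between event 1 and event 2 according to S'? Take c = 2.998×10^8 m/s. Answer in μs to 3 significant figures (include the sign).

γ = 1/√(1 − 0.457²) = 1.1243
Δt' = γ(Δt − vΔx/c²) = 1.1243 × (24.5 μs − 0.457×548 m / (2.998×10^8 m/s))
= 1.1243 × (23.665 μs) = 26.6 μs

Δt' ≈ 26.6 μs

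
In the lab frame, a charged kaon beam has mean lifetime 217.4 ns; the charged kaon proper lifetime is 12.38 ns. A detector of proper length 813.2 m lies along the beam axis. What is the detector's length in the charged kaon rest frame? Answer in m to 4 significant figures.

Time dilation ⇒ γ = Δt/τ₀ = 217.4/12.38 = 17.5606
Length contraction: L = L₀/γ = 813.2/17.5606 = 46.31 m

L ≈ 46.31 m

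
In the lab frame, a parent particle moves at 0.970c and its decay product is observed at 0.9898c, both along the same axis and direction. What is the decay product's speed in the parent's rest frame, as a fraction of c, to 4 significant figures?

u' ≈ 0.4963c

Inverse velocity addition: u' = (u − v)/(1 − uv/c²)
= (0.9898 − 0.970)/(1 − 0.9898×0.970) = 0.01980/0.0398940 = 0.4963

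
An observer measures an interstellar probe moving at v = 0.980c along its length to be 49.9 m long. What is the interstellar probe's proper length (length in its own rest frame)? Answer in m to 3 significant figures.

γ = 1/√(1 − 0.980²) = 5.0252
L₀ = γL = 5.0252 × 49.9 = 251 m

L₀ ≈ 251 m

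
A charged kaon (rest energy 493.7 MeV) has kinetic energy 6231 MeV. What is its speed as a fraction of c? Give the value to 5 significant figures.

β ≈ 0.99730

γ = 1 + K/(m₀c²) = 1 + 6231/493.7 = 13.62102
β = √(1 − 1/γ²) = 0.99730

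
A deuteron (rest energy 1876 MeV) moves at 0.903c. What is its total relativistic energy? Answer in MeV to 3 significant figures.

γ = 1/√(1 − 0.903²) = 2.3275
E = γm₀c² = 2.3275 × 1876 MeV = 4370 MeV

E ≈ 4370 MeV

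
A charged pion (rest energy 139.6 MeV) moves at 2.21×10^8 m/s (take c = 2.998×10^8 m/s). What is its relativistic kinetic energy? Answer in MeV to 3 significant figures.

β = v/c = 2.21×10^8 / 2.998×10^8 = 0.73716
γ = 1/√(1 − 0.73716²) = 1.4799
K = (γ − 1)m₀c² = (1.4799 − 1) × 139.6 MeV = 0.47990 × 139.6 MeV = 67.0 MeV

K ≈ 67.0 MeV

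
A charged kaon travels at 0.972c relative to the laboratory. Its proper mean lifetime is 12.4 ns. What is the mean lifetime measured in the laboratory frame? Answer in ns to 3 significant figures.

Δt ≈ 52.8 ns

γ = 1/√(1 − 0.972²) = 4.2557
Time dilation: Δt = γτ₀ = 4.2557 × 12.4 ns = 52.8 ns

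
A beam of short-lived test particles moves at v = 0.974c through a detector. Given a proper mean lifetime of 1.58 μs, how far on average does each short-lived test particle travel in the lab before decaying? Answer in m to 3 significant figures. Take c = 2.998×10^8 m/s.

d ≈ 2040 m

γ = 1/√(1 − 0.974²) = 4.4141
Dilated lifetime: Δt = γτ₀ = 4.4141 × 1.58 μs = 6.9742 μs
d = vΔt = 0.974c × 6.9742 μs = 2.9201×10^8 m/s × 6.9742×10^-6 s = 2040 m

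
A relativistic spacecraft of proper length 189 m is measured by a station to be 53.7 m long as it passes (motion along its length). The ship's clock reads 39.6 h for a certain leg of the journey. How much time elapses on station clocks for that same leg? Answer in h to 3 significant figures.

Length contraction ⇒ γ = L₀/L = 189/53.7 = 3.5196
Time dilation: Δt = γτ₀ = 3.5196 × 39.6 h = 139 h

Δt ≈ 139 h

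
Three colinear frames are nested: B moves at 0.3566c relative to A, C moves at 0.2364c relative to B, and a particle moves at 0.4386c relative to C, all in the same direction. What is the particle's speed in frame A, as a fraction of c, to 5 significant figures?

u ≈ 0.79484c

Compose boost 2: (0.2364 + 0.3566)/(1 + 0.2364×0.3566) = 0.59300/1.084300 = 0.5468965
Compose boost 3: (0.4386 + 0.5468965)/(1 + 0.4386×0.5468965) = 0.9854965/1.239869 = 0.79484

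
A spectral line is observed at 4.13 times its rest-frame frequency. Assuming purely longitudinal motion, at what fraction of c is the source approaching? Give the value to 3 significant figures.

f_obs/f_src = √((1+β)/(1−β)) = 4.13  ⇒  (1+β)/(1−β) = 17.057
β = |1 − D²|/(1 + D²) = |1 − 17.057|/(1 + 17.057) = 0.889

β ≈ 0.889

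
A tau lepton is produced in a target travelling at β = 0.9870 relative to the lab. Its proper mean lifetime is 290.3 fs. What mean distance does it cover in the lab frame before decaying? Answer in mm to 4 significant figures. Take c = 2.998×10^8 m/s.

γ = 1/√(1 − 0.9870²) = 6.22199
Dilated lifetime: Δt = γτ₀ = 6.22199 × 290.3 fs = 1806.24 fs
d = vΔt = 0.9870c × 1806.24 fs = 2.95903×10^8 m/s × 1.80624×10^-12 s = 0.5345 mm

d ≈ 0.5345 mm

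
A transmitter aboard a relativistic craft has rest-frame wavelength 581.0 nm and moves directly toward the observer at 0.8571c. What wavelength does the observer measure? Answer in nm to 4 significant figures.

Relativistic Doppler: λ_obs = λ_src √((1−β)/(1+β))
= 581.0 × √(0.142900/1.85710) = 581.0 × 0.277395 = 161.2 nm

λ_obs ≈ 161.2 nm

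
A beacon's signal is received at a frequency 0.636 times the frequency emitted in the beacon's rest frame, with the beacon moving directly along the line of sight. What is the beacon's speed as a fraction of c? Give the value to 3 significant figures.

β ≈ 0.424

f_obs/f_src = √((1−β)/(1+β)) = 0.636  ⇒  (1−β)/(1+β) = 0.40450
β = |1 − D²|/(1 + D²) = |1 − 0.40450|/(1 + 0.40450) = 0.424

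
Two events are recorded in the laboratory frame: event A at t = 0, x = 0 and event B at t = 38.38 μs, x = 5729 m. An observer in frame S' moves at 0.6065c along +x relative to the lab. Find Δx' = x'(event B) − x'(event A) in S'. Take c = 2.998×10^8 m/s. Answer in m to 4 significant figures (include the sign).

Δx' ≈ -1572 m

γ = 1/√(1 − 0.6065²) = 1.25773
Δx' = γ(Δx − vΔt) = 1.25773 × (5729 m − 0.6065×(2.998×10^8 m/s)×38.38×10^-6 s)
= 1.25773 × (-1249.59 m) = -1572 m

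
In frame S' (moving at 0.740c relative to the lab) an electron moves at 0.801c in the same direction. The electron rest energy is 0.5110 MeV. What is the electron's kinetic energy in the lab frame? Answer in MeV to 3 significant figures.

K ≈ 1.51 MeV

u_lab = (0.801 + 0.740)/(1 + 0.801×0.740) = 0.967515
γ = 1/√(1 − 0.967515²) = 3.9555
K = (γ − 1)m₀c² = (3.9555 − 1) × 0.5110 = 2.9555 × 0.5110 = 1.51 MeV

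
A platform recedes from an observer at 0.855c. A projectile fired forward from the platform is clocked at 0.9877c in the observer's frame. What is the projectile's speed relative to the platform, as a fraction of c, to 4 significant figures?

u' ≈ 0.8533c

Inverse velocity addition: u' = (u − v)/(1 − uv/c²)
= (0.9877 − 0.855)/(1 − 0.9877×0.855) = 0.1327/0.155516 = 0.8533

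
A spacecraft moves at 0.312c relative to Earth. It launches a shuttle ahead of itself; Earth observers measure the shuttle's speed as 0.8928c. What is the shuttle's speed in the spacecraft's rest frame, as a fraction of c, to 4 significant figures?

Inverse velocity addition: u' = (u − v)/(1 − uv/c²)
= (0.8928 − 0.312)/(1 − 0.8928×0.312) = 0.5808/0.721446 = 0.8050

u' ≈ 0.8050c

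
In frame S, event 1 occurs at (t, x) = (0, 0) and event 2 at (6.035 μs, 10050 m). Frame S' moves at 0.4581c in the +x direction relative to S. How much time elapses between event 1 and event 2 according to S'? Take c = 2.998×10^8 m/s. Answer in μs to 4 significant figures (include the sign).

γ = 1/√(1 − 0.4581²) = 1.12499
Δt' = γ(Δt − vΔx/c²) = 1.12499 × (6.035 μs − 0.4581×10050 m / (2.998×10^8 m/s))
= 1.12499 × (-9.32159 μs) = -10.49 μs

Δt' ≈ -10.49 μs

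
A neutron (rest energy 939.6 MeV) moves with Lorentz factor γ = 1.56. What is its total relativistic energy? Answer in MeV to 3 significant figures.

E ≈ 1470 MeV

γ = 1.56 (given)
E = γm₀c² = 1.56 × 939.6 MeV = 1470 MeV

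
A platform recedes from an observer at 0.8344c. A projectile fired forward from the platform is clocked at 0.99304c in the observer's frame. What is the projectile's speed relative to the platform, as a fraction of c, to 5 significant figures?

Inverse velocity addition: u' = (u − v)/(1 − uv/c²)
= (0.99304 − 0.8344)/(1 − 0.99304×0.8344) = 0.15864/0.1714074 = 0.92551

u' ≈ 0.92551c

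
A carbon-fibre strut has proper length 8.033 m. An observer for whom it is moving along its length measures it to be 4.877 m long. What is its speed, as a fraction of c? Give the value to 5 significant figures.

γ = L₀/L = 8.033/4.877 = 1.647119
β = √(1 − 1/γ²) = 0.79461

β ≈ 0.79461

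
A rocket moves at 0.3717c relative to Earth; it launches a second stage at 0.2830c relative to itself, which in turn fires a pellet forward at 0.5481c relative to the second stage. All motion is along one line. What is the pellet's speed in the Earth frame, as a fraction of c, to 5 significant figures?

u ≈ 0.86095c

Compose boost 2: (0.2830 + 0.3717)/(1 + 0.2830×0.3717) = 0.65470/1.105191 = 0.5923862
Compose boost 3: (0.5481 + 0.5923862)/(1 + 0.5481×0.5923862) = 1.140486/1.324687 = 0.86095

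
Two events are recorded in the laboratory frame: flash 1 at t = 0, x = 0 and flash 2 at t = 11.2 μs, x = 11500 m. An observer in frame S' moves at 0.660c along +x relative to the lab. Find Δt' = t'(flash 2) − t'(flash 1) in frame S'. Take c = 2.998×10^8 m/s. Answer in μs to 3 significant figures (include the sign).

Δt' ≈ -18.8 μs

γ = 1/√(1 − 0.660²) = 1.3311
Δt' = γ(Δt − vΔx/c²) = 1.3311 × (11.2 μs − 0.660×11500 m / (2.998×10^8 m/s))
= 1.3311 × (-14.117 μs) = -18.8 μs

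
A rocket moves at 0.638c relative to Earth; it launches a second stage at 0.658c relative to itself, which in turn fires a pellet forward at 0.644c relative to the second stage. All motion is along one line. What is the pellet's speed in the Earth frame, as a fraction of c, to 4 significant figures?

Compose boost 2: (0.658 + 0.638)/(1 + 0.658×0.638) = 1.296/1.41980 = 0.912802
Compose boost 3: (0.644 + 0.912802)/(1 + 0.644×0.912802) = 1.55680/1.58784 = 0.9804

u ≈ 0.9804c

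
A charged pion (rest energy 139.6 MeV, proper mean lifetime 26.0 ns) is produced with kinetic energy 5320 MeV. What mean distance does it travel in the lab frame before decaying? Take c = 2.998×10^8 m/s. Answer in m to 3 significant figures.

d ≈ 305 m

γ = 1 + K/(m₀c²) = 1 + 5320/139.6 = 39.109
β = √(1 − 1/γ²) = 0.99967
Dilated lifetime: γτ₀ = 39.109 × 26.0 ns = 1016.8 ns
d = βc·γτ₀ = 0.99967 × (2.998×10^8 m/s) × 1.0168×10^-6 s = 305 m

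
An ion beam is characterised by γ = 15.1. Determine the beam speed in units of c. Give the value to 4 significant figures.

β ≈ 0.9978

β = √(1 − 1/γ²) = √(1 − 1/15.1²) = √(0.995614) = 0.9978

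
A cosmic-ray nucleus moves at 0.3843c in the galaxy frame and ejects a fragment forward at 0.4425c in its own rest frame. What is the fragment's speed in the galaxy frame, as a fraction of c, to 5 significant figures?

u ≈ 0.70663c

Compose boost 2: (0.4425 + 0.3843)/(1 + 0.4425×0.3843) = 0.82680/1.170053 = 0.70663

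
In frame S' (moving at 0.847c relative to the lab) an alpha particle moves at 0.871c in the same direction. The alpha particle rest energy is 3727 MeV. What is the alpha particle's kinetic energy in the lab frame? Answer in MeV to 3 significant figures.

K ≈ 21100 MeV

u_lab = (0.871 + 0.847)/(1 + 0.871×0.847) = 0.988642
γ = 1/√(1 − 0.988642²) = 6.6539
K = (γ − 1)m₀c² = (6.6539 − 1) × 3727 = 5.6539 × 3727 = 21100 MeV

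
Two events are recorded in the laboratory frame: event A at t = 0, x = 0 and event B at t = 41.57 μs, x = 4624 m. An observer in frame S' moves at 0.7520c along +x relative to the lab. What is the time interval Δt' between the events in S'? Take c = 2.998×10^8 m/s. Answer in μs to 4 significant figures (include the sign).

Δt' ≈ 45.47 μs

γ = 1/√(1 − 0.7520²) = 1.51708
Δt' = γ(Δt − vΔx/c²) = 1.51708 × (41.57 μs − 0.7520×4624 m / (2.998×10^8 m/s))
= 1.51708 × (29.9714 μs) = 45.47 μs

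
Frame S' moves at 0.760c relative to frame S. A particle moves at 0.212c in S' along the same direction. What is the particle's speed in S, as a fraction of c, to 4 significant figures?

Relativistic velocity addition: u = (u' + v)/(1 + u'v/c²)
= (0.212 + 0.760)/(1 + 0.212×0.760) = 0.9720/1.16112 = 0.8371

u ≈ 0.8371c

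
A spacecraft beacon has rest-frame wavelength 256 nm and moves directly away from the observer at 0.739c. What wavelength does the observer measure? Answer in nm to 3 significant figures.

λ_obs ≈ 661 nm

Relativistic Doppler: λ_obs = λ_src √((1+β)/(1−β))
= 256 × √(1.7390/0.26100) = 256 × 2.5812 = 661 nm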